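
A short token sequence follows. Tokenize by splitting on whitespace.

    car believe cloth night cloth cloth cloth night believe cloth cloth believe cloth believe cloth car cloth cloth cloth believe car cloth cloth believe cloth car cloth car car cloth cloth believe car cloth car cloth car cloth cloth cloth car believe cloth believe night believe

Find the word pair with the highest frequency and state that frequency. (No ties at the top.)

"cloth cloth", 9 times

Bigram frequencies (highest first):
  cloth cloth: 9
  car cloth: 7
  believe cloth: 6
  cloth believe: 6
  cloth car: 6
  car believe: 2
  … (6 more, each ≤ 2)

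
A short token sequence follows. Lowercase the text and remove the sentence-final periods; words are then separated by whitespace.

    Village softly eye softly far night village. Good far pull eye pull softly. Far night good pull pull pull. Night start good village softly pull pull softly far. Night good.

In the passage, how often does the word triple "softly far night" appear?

Scanning the 28 overlapping trigram windows for "softly far night":
  position 4–6: softly far night
  position 13–15: softly far night
  position 27–29: softly far night

3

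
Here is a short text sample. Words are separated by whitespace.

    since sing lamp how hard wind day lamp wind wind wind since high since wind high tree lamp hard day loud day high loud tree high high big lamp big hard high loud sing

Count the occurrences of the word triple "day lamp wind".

Scanning the 32 overlapping trigram windows for "day lamp wind":
  position 7–9: day lamp wind

1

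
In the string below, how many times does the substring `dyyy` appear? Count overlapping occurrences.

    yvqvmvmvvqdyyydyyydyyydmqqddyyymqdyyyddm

Sliding a length-4 window over the 40 characters (37 positions):
  position 11–14: dyyy
  position 15–18: dyyy
  position 19–22: dyyy
  position 28–31: dyyy
  position 34–37: dyyy

5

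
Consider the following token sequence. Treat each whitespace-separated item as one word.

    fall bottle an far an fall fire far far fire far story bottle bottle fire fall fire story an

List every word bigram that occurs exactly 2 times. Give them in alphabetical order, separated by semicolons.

fall fire; fire far

Bigram counts meeting the condition (exactly 2 times):
  fall fire: 2
  fire far: 2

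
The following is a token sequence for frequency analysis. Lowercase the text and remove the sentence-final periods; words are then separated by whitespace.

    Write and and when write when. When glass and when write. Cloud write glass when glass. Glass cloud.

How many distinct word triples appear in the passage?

15

18 tokens → 16 trigram windows in total.
Repeated trigrams (each contributes count−1 duplicates):
  and when write: 2
1 duplicate windows → 16 − 1 = 15 distinct.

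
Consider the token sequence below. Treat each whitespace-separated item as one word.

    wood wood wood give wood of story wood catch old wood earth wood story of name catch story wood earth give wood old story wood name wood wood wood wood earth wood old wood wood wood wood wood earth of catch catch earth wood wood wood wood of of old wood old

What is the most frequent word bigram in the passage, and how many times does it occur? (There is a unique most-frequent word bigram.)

"wood wood", 12 times

Bigram frequencies (highest first):
  wood wood: 12
  wood earth: 4
  story wood: 3
  old wood: 3
  earth wood: 3
  wood old: 3
  … (21 more, each ≤ 2)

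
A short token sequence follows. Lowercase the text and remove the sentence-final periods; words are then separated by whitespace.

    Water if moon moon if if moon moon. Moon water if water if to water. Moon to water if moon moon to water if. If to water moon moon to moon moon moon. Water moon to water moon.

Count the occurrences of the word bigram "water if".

5

Scanning the 37 overlapping bigram windows for "water if":
  position 1–2: water if
  position 10–11: water if
  position 12–13: water if
  position 18–19: water if
  position 23–24: water if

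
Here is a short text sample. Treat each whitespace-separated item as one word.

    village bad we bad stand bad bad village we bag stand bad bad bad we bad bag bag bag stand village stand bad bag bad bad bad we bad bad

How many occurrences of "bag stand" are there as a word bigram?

Scanning the 29 overlapping bigram windows for "bag stand":
  position 10–11: bag stand
  position 19–20: bag stand

2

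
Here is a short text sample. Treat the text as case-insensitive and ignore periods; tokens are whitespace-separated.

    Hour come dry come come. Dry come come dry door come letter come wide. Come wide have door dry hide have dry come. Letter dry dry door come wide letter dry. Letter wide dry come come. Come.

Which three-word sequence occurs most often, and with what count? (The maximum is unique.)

Trigram frequencies (highest first):
  dry come come: 3
  come dry come: 2
  come come dry: 2
  dry door come: 2
  hour come dry: 1
  come dry door: 1
  … (24 more, each ≤ 1)

"dry come come", 3 times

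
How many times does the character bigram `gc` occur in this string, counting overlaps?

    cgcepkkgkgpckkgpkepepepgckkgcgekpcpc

3

Sliding a length-2 window over the 36 characters (35 positions):
  position 2–3: gc
  position 24–25: gc
  position 28–29: gc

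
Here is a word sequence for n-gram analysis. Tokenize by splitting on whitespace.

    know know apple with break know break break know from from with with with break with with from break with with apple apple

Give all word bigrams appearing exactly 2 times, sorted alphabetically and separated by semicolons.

break know; break with; with break

Bigram counts meeting the condition (exactly 2 times):
  break know: 2
  break with: 2
  with break: 2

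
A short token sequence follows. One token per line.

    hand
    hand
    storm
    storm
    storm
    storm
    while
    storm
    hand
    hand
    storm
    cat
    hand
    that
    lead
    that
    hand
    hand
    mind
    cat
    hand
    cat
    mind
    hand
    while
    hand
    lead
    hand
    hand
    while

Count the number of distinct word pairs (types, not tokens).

21

30 tokens → 29 bigram windows in total.
Repeated bigrams (each contributes count−1 duplicates):
  hand hand: 4
  storm storm: 3
  cat hand: 2
  hand storm: 2
  hand while: 2
8 duplicate windows → 29 − 8 = 21 distinct.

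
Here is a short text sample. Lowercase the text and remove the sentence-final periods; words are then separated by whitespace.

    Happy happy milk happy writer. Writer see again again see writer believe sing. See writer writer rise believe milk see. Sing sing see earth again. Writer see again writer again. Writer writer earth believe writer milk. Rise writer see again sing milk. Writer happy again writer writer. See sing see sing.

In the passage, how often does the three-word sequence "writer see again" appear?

3

Scanning the 49 overlapping trigram windows for "writer see again":
  position 6–8: writer see again
  position 26–28: writer see again
  position 38–40: writer see again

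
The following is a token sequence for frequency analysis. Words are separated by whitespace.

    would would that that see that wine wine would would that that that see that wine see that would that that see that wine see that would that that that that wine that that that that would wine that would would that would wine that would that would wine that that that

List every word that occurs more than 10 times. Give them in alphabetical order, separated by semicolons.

that; would

Unigram counts meeting the condition (more than 10 times):
  that: 27
  would: 12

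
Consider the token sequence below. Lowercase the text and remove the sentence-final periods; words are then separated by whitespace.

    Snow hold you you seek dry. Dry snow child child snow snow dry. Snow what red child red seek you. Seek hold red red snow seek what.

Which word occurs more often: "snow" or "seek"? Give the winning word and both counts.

"snow" (6 vs 4)

"snow": 6 occurrences
"seek": 4 occurrences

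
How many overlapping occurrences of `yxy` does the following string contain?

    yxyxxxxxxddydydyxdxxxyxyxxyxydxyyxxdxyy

Sliding a length-3 window over the 39 characters (37 positions):
  position 1–3: yxy
  position 22–24: yxy
  position 27–29: yxy

3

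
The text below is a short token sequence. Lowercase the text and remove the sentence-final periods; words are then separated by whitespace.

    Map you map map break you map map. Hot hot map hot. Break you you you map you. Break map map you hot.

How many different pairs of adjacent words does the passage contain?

13

23 tokens → 22 bigram windows in total.
Repeated bigrams (each contributes count−1 duplicates):
  map map: 3
  map you: 3
  you map: 3
  break you: 2
  map hot: 2
  you you: 2
9 duplicate windows → 22 − 9 = 13 distinct.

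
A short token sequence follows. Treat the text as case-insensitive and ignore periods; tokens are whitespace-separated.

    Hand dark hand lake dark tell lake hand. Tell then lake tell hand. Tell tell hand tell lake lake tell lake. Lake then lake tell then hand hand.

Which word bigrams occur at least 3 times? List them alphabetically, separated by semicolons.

hand tell; lake tell; tell lake

Bigram counts meeting the condition (at least 3 times):
  hand tell: 3
  lake tell: 3
  tell lake: 3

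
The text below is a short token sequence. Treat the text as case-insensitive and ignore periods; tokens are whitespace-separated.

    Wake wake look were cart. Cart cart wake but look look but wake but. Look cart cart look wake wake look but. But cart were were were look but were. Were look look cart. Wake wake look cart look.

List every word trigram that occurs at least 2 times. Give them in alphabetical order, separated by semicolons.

wake but look; wake wake look; were were look

Trigram counts meeting the condition (at least 2 times):
  wake but look: 2
  wake wake look: 3
  were were look: 2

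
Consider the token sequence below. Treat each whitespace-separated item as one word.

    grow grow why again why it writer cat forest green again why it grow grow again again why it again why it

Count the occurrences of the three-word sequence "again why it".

4

Scanning the 20 overlapping trigram windows for "again why it":
  position 4–6: again why it
  position 11–13: again why it
  position 17–19: again why it
  position 20–22: again why it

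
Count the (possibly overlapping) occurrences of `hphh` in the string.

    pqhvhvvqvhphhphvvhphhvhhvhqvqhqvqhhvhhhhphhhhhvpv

Sliding a length-4 window over the 49 characters (46 positions):
  position 10–13: hphh
  position 18–21: hphh
  position 40–43: hphh

3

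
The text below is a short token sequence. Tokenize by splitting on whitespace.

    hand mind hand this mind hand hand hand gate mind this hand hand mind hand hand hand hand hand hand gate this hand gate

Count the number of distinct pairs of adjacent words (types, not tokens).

10

24 tokens → 23 bigram windows in total.
Repeated bigrams (each contributes count−1 duplicates):
  hand hand: 8
  hand gate: 3
  mind hand: 3
  hand mind: 2
  this hand: 2
13 duplicate windows → 23 − 13 = 10 distinct.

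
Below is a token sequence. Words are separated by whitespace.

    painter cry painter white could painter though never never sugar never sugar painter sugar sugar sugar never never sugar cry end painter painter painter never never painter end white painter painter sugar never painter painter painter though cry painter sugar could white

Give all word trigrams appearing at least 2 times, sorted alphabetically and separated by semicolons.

never never sugar; painter painter painter

Trigram counts meeting the condition (at least 2 times):
  never never sugar: 2
  painter painter painter: 2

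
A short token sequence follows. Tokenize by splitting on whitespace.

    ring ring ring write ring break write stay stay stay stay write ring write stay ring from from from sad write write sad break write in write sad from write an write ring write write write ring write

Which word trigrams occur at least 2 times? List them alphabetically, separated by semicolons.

stay stay stay; write ring write

Trigram counts meeting the condition (at least 2 times):
  stay stay stay: 2
  write ring write: 3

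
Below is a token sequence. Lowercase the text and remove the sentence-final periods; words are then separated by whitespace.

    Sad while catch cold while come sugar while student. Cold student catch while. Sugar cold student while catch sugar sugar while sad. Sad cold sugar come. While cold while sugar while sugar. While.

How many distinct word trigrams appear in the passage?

33 tokens → 31 trigram windows in total.
Repeated trigrams (each contributes count−1 duplicates):
  while sugar while: 2
1 duplicate windows → 31 − 1 = 30 distinct.

30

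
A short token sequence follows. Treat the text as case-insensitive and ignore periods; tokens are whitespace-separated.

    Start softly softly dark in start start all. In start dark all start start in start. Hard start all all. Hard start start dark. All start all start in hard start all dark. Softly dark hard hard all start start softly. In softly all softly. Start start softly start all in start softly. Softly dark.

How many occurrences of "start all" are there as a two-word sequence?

Scanning the 54 overlapping bigram windows for "start all":
  position 7–8: start all
  position 18–19: start all
  position 26–27: start all
  position 31–32: start all
  position 49–50: start all

5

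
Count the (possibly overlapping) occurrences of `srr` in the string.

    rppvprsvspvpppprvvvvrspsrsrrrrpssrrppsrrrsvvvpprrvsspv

3

Sliding a length-3 window over the 54 characters (52 positions):
  position 26–28: srr
  position 33–35: srr
  position 38–40: srr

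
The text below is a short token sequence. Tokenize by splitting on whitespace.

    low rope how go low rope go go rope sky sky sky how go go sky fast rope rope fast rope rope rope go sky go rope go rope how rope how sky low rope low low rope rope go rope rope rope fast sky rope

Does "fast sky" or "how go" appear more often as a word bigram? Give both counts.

"fast sky": 1 occurrence
"how go": 2 occurrences

"how go" (2 vs 1)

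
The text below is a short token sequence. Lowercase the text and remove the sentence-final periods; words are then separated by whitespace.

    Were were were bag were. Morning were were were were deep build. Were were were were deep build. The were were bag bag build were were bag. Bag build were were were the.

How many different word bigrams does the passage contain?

33 tokens → 32 bigram windows in total.
Repeated bigrams (each contributes count−1 duplicates):
  were were: 12
  build were: 3
  were bag: 3
  bag bag: 2
  bag build: 2
  deep build: 2
  were deep: 2
19 duplicate windows → 32 − 19 = 13 distinct.

13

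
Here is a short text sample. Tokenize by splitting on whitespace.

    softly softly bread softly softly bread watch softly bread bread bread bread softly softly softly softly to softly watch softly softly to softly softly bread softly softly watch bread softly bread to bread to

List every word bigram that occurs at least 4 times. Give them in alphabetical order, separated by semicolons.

Bigram counts meeting the condition (at least 4 times):
  bread softly: 4
  softly bread: 5
  softly softly: 8

bread softly; softly bread; softly softly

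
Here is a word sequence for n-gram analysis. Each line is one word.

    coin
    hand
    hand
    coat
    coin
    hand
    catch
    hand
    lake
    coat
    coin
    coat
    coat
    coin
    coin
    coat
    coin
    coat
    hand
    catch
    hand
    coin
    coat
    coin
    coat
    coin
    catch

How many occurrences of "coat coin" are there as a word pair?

Scanning the 26 overlapping bigram windows for "coat coin":
  position 4–5: coat coin
  position 10–11: coat coin
  position 13–14: coat coin
  position 16–17: coat coin
  position 23–24: coat coin
  position 25–26: coat coin

6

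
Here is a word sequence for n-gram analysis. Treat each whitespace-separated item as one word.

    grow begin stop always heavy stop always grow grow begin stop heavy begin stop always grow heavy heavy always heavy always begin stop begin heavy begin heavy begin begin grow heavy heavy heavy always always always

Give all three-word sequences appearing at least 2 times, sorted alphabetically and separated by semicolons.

Trigram counts meeting the condition (at least 2 times):
  begin heavy begin: 2
  begin stop always: 2
  grow begin stop: 2
  grow heavy heavy: 2
  heavy heavy always: 2
  stop always grow: 2

begin heavy begin; begin stop always; grow begin stop; grow heavy heavy; heavy heavy always; stop always grow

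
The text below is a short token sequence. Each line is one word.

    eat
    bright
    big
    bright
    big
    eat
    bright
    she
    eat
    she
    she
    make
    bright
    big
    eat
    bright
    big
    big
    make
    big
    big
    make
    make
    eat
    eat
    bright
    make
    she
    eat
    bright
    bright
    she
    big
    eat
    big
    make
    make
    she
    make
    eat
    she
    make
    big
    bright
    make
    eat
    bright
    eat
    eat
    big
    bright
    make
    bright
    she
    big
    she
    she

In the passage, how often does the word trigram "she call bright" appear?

Scanning the 55 overlapping trigram windows for "she call bright":
  (none found)

0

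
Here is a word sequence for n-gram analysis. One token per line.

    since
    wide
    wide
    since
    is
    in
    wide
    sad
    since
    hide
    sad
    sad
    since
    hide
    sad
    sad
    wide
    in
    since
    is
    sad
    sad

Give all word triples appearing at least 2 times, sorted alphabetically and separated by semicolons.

Trigram counts meeting the condition (at least 2 times):
  hide sad sad: 2
  sad since hide: 2
  since hide sad: 2

hide sad sad; sad since hide; since hide sad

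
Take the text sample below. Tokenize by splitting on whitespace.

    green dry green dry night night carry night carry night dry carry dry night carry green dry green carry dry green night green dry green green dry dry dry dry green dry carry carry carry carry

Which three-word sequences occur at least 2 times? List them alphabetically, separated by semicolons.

Trigram counts meeting the condition (at least 2 times):
  carry carry carry: 2
  dry dry dry: 2
  dry green dry: 2
  green dry green: 3
  night carry night: 2

carry carry carry; dry dry dry; dry green dry; green dry green; night carry night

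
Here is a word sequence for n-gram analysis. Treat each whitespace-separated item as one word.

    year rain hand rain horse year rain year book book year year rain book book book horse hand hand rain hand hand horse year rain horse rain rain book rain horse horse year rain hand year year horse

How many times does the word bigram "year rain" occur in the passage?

5

Scanning the 37 overlapping bigram windows for "year rain":
  position 1–2: year rain
  position 6–7: year rain
  position 12–13: year rain
  position 24–25: year rain
  position 33–34: year rain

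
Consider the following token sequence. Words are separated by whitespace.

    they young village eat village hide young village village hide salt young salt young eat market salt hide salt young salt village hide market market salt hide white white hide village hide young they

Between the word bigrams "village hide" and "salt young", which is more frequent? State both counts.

"village hide" (4 vs 3)

"village hide": 4 occurrences
"salt young": 3 occurrences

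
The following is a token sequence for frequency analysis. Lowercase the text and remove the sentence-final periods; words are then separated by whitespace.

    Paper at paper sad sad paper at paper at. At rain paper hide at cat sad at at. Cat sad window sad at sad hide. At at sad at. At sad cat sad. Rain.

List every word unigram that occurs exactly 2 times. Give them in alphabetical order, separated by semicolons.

hide; rain

Unigram counts meeting the condition (exactly 2 times):
  hide: 2
  rain: 2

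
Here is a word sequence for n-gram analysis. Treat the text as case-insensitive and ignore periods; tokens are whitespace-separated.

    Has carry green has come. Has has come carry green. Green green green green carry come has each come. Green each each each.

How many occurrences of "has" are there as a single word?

5

Scanning the 23 tokens for "has":
  position 1: has
  position 4: has
  position 6: has
  position 7: has
  position 17: has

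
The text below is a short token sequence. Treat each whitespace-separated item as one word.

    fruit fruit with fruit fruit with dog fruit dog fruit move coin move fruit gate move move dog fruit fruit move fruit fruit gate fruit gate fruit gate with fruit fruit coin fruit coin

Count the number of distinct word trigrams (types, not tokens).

34 tokens → 32 trigram windows in total.
Repeated trigrams (each contributes count−1 duplicates):
  fruit fruit with: 2
  fruit gate fruit: 2
  gate fruit gate: 2
  with fruit fruit: 2
4 duplicate windows → 32 − 4 = 28 distinct.

28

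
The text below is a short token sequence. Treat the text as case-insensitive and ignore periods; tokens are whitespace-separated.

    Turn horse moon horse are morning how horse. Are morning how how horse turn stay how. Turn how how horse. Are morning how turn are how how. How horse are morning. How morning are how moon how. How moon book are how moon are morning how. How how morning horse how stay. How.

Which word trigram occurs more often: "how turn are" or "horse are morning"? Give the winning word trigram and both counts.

"how turn are": 1 occurrence
"horse are morning": 4 occurrences

"horse are morning" (4 vs 1)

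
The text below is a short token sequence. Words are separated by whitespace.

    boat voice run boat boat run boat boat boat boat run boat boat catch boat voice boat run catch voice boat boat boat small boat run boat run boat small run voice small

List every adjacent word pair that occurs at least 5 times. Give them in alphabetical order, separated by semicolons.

Bigram counts meeting the condition (at least 5 times):
  boat boat: 7
  boat run: 5
  run boat: 5

boat boat; boat run; run boat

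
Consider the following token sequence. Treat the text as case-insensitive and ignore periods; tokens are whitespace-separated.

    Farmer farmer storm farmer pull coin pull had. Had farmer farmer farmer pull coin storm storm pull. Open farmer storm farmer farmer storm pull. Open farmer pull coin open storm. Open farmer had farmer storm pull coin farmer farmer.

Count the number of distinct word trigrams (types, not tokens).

30

39 tokens → 37 trigram windows in total.
Repeated trigrams (each contributes count−1 duplicates):
  farmer pull coin: 3
  farmer farmer storm: 2
  farmer storm farmer: 2
  farmer storm pull: 2
  pull open farmer: 2
  storm pull open: 2
7 duplicate windows → 37 − 7 = 30 distinct.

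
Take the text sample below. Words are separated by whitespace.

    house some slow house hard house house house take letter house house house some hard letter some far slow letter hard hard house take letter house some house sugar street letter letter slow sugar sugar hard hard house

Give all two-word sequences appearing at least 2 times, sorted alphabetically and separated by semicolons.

hard hard; hard house; house house; house some; house take; letter house; take letter

Bigram counts meeting the condition (at least 2 times):
  hard hard: 2
  hard house: 3
  house house: 4
  house some: 3
  house take: 2
  letter house: 2
  take letter: 2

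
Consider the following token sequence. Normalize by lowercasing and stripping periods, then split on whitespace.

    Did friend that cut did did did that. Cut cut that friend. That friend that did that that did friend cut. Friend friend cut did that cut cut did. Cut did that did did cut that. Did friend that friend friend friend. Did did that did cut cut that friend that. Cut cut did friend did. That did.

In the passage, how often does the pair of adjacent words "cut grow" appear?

Scanning the 57 overlapping bigram windows for "cut grow":
  (none found)

0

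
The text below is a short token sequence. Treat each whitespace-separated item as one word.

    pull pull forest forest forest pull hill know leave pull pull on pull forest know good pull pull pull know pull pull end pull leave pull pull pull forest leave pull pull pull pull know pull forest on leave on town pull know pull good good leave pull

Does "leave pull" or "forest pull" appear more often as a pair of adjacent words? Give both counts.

"leave pull" (4 vs 1)

"leave pull": 4 occurrences
"forest pull": 1 occurrence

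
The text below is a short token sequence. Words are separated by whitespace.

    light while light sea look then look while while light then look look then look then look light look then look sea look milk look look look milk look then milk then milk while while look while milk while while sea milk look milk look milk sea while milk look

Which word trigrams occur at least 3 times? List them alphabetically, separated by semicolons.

look milk look; look then look

Trigram counts meeting the condition (at least 3 times):
  look milk look: 3
  look then look: 4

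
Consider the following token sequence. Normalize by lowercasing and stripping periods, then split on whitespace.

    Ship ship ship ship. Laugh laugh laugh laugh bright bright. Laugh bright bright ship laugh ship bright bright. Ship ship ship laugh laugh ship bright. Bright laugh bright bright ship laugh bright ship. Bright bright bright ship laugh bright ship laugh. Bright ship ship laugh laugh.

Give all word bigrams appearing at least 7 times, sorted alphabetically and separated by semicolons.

bright bright; bright ship; ship laugh

Bigram counts meeting the condition (at least 7 times):
  bright bright: 7
  bright ship: 7
  ship laugh: 7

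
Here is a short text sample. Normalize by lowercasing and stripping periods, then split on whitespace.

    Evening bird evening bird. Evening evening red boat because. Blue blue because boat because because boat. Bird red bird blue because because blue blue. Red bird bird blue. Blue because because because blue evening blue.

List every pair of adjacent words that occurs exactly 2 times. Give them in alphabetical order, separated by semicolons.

Bigram counts meeting the condition (exactly 2 times):
  because boat: 2
  bird blue: 2
  bird evening: 2
  boat because: 2
  evening bird: 2
  red bird: 2

because boat; bird blue; bird evening; boat because; evening bird; red bird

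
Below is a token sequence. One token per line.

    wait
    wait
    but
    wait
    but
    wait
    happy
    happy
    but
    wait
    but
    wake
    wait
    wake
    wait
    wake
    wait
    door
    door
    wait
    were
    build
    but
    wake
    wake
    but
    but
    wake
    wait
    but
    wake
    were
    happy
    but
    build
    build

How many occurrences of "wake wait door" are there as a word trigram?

1

Scanning the 34 overlapping trigram windows for "wake wait door":
  position 16–18: wake wait door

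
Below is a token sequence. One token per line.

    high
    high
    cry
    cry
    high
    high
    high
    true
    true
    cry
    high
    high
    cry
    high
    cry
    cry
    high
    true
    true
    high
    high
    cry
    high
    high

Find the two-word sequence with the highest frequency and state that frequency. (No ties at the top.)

Bigram frequencies (highest first):
  high high: 6
  cry high: 5
  high cry: 4
  cry cry: 2
  high true: 2
  true true: 2
  … (2 more, each ≤ 1)

"high high", 6 times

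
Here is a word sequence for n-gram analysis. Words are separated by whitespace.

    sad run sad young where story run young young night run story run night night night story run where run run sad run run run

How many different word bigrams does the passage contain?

17

25 tokens → 24 bigram windows in total.
Repeated bigrams (each contributes count−1 duplicates):
  run run: 3
  story run: 3
  night night: 2
  run sad: 2
  sad run: 2
7 duplicate windows → 24 − 7 = 17 distinct.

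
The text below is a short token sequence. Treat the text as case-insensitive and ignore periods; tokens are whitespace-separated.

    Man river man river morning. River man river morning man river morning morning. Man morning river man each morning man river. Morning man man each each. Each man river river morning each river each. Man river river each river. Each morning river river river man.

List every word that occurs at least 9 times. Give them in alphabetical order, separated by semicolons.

man; morning; river

Unigram counts meeting the condition (at least 9 times):
  man: 12
  morning: 9
  river: 16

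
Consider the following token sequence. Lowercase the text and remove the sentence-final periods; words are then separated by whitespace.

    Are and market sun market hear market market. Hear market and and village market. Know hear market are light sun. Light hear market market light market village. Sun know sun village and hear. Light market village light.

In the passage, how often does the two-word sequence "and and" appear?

1

Scanning the 36 overlapping bigram windows for "and and":
  position 11–12: and and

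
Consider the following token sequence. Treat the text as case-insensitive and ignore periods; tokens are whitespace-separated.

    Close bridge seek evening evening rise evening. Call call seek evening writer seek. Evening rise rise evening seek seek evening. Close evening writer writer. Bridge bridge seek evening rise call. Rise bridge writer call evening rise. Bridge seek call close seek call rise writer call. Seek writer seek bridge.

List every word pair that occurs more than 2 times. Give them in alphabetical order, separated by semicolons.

bridge seek; evening rise; seek evening

Bigram counts meeting the condition (more than 2 times):
  bridge seek: 3
  evening rise: 4
  seek evening: 5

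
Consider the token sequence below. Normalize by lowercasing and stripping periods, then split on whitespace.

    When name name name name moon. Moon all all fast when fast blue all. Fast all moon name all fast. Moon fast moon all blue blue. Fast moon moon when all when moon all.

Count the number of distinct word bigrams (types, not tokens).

24

34 tokens → 33 bigram windows in total.
Repeated bigrams (each contributes count−1 duplicates):
  all fast: 3
  fast moon: 3
  moon all: 3
  name name: 3
  moon moon: 2
9 duplicate windows → 33 − 9 = 24 distinct.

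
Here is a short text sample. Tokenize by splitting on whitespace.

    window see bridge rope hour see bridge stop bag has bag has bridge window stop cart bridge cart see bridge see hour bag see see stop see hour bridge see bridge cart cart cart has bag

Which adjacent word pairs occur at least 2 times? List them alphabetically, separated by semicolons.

bag has; bridge cart; bridge see; cart cart; has bag; see bridge; see hour

Bigram counts meeting the condition (at least 2 times):
  bag has: 2
  bridge cart: 2
  bridge see: 2
  cart cart: 2
  has bag: 2
  see bridge: 4
  see hour: 2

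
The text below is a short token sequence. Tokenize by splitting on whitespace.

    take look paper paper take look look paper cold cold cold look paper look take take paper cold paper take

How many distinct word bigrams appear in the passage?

13

20 tokens → 19 bigram windows in total.
Repeated bigrams (each contributes count−1 duplicates):
  look paper: 3
  cold cold: 2
  paper cold: 2
  paper take: 2
  take look: 2
6 duplicate windows → 19 − 6 = 13 distinct.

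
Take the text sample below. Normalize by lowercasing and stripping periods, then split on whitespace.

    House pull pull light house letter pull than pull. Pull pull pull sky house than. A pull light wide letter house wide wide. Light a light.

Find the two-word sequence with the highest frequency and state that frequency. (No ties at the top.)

Bigram frequencies (highest first):
  pull pull: 4
  pull light: 2
  house pull: 1
  light house: 1
  house letter: 1
  letter pull: 1
  … (15 more, each ≤ 1)

"pull pull", 4 times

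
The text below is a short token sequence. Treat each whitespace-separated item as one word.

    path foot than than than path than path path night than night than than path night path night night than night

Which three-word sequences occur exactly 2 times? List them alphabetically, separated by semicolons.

night than night; than than path

Trigram counts meeting the condition (exactly 2 times):
  night than night: 2
  than than path: 2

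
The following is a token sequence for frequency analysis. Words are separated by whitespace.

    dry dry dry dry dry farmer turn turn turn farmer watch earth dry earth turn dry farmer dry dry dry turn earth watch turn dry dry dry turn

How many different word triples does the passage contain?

28 tokens → 26 trigram windows in total.
Repeated trigrams (each contributes count−1 duplicates):
  dry dry dry: 5
  dry dry turn: 2
5 duplicate windows → 26 − 5 = 21 distinct.

21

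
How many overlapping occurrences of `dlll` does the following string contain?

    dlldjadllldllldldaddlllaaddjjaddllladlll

5

Sliding a length-4 window over the 40 characters (37 positions):
  position 7–10: dlll
  position 11–14: dlll
  position 20–23: dlll
  position 32–35: dlll
  position 37–40: dlll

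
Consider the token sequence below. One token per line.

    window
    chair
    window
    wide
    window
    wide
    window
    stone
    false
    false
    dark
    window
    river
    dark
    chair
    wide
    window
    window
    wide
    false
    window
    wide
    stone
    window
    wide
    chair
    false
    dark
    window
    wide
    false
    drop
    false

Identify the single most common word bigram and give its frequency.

Bigram frequencies (highest first):
  window wide: 6
  wide window: 3
  false dark: 2
  dark window: 2
  wide false: 2
  window chair: 1
  … (16 more, each ≤ 1)

"window wide", 6 times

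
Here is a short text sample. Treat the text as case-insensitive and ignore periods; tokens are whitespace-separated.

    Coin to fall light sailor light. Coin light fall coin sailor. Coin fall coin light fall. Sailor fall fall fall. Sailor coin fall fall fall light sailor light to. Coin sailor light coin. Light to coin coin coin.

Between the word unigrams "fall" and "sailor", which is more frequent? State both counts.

"fall": 10 occurrences
"sailor": 6 occurrences

"fall" (10 vs 6)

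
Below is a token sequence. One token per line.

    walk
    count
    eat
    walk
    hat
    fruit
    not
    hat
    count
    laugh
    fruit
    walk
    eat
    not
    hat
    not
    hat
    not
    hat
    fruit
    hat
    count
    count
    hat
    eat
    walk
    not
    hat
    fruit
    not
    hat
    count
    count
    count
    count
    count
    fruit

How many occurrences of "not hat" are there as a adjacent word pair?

6

Scanning the 36 overlapping bigram windows for "not hat":
  position 7–8: not hat
  position 14–15: not hat
  position 16–17: not hat
  position 18–19: not hat
  position 27–28: not hat
  position 30–31: not hat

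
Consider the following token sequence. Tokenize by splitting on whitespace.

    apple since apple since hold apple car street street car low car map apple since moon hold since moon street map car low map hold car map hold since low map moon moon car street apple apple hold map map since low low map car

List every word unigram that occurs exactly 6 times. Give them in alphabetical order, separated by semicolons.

apple; since

Unigram counts meeting the condition (exactly 6 times):
  apple: 6
  since: 6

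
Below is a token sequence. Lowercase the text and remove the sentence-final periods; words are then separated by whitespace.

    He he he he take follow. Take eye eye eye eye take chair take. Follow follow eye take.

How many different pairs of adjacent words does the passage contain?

18 tokens → 17 bigram windows in total.
Repeated bigrams (each contributes count−1 duplicates):
  eye eye: 3
  he he: 3
  eye take: 2
  take follow: 2
6 duplicate windows → 17 − 6 = 11 distinct.

11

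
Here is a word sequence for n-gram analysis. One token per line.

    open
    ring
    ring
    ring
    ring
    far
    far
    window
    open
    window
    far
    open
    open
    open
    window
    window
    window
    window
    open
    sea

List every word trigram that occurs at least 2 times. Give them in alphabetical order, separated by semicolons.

Trigram counts meeting the condition (at least 2 times):
  ring ring ring: 2
  window window window: 2

ring ring ring; window window window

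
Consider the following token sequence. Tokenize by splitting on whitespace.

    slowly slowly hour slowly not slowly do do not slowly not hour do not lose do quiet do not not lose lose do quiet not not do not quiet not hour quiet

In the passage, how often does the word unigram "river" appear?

Scanning the 32 tokens for "river":
  (none found)

0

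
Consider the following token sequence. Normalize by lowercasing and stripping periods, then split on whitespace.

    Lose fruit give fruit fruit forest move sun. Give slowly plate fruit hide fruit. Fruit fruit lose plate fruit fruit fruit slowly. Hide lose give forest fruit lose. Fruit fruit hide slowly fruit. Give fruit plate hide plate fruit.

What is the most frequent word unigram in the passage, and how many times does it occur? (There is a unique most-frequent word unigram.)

Unigram frequencies (highest first):
  fruit: 16
  lose: 4
  give: 4
  plate: 4
  hide: 4
  slowly: 3
  … (3 more, each ≤ 2)

"fruit", 16 times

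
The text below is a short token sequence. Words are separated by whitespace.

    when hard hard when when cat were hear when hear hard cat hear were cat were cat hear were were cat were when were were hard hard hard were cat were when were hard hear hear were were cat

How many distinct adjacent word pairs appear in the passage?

21

39 tokens → 38 bigram windows in total.
Repeated bigrams (each contributes count−1 duplicates):
  were cat: 5
  cat were: 4
  hard hard: 3
  hear were: 3
  were were: 3
  cat hear: 2
  were hard: 2
  were when: 2
  … (1 more repeated)
17 duplicate windows → 38 − 17 = 21 distinct.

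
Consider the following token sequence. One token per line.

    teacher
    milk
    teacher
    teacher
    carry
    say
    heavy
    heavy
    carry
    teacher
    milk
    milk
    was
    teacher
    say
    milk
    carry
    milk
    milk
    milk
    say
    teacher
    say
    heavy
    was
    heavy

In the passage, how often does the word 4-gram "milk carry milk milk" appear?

Scanning the 23 overlapping 4-gram windows for "milk carry milk milk":
  position 16–19: milk carry milk milk

1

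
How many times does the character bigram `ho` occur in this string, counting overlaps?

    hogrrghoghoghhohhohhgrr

Sliding a length-2 window over the 23 characters (22 positions):
  position 1–2: ho
  position 7–8: ho
  position 10–11: ho
  position 14–15: ho
  position 17–18: ho

5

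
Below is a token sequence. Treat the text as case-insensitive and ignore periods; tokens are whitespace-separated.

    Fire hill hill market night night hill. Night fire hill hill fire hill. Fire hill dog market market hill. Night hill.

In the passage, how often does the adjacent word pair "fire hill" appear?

Scanning the 20 overlapping bigram windows for "fire hill":
  position 1–2: fire hill
  position 9–10: fire hill
  position 12–13: fire hill
  position 14–15: fire hill

4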